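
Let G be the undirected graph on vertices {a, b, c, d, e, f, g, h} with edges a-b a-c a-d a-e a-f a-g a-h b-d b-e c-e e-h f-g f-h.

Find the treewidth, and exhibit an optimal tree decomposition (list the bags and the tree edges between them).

Treewidth 2.
Bags: B1 = {a, b, e}  B2 = {a, c, e}  B3 = {a, e, h}  B4 = {a, f, h}  B5 = {a, b, d}  B6 = {a, f, g}
Tree: B1–B2, B1–B3, B3–B4, B1–B5, B4–B6

Each bag holds 3 vertices, so the decomposition has width 2, which upper-bounds the treewidth. Conversely, {a, b, d} is a clique of size 3, and the vertices of any clique must share a bag in every tree decomposition; so some bag has ≥ 3 vertices and tw(G) ≥ 2. The upper and lower bounds meet at 2, so that is the treewidth.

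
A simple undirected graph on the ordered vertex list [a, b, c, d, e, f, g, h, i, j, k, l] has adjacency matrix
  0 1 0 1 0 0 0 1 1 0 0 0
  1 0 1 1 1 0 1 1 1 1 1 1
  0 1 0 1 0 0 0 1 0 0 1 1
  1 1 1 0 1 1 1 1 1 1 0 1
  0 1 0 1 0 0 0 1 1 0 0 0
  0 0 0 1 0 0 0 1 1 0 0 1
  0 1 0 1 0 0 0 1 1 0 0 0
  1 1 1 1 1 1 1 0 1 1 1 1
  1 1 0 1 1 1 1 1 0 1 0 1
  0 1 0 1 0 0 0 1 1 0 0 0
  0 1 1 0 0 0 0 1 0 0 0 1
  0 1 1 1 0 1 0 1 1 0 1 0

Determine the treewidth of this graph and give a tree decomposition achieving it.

Treewidth 4.
Bags: B1 = {b, d, h, i, l}  B2 = {b, d, g, h, i}  B3 = {d, f, h, i, l}  B4 = {b, d, h, i, j}  B5 = {b, c, d, h, l}  B6 = {b, d, e, h, i}  B7 = {b, c, h, k, l}  B8 = {a, b, d, h, i}
Tree: B1–B2, B1–B3, B2–B4, B1–B5, B4–B6, B5–B7, B1–B8

Each bag holds 5 vertices, so the decomposition has width 4, which upper-bounds the treewidth. Conversely, {d, f, h, i, l} is a clique of size 5, and the vertices of any clique must share a bag in every tree decomposition; so some bag has ≥ 5 vertices and tw(G) ≥ 4. Hence tw(G) = 4 exactly.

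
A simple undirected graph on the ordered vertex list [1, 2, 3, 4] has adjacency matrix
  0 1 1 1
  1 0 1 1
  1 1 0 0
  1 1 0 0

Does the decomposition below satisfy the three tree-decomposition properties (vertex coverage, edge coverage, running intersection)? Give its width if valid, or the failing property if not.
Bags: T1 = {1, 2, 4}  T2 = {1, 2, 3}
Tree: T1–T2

Yes; width 2.

Vertex coverage: the bags together contain {1, 2, 3, 4}, the full vertex set. Edge coverage: each edge of G has both endpoints in at least one bag. Running intersection: for every vertex, the bags containing it form a connected subtree. All three properties hold, so this is a valid tree decomposition of width max|bag| − 1 = 2, and hence tw(G) ≤ 2.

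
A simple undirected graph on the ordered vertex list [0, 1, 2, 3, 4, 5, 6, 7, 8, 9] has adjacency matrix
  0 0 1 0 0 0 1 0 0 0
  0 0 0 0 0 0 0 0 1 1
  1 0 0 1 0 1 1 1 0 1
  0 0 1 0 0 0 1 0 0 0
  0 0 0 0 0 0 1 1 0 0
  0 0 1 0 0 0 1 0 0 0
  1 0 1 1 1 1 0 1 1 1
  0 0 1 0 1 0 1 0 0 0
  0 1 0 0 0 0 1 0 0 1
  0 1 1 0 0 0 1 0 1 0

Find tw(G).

A width-2 tree decomposition is:
Bags: B1 = {2, 5, 6}  B2 = {2, 6, 7}  B3 = {2, 6, 9}  B4 = {4, 6, 7}  B5 = {2, 3, 6}  B6 = {0, 2, 6}  B7 = {6, 8, 9}  B8 = {1, 8, 9}
Tree: B1–B2, B2–B3, B2–B4, B1–B5, B3–B6, B3–B7, B7–B8
Every bag has size at most 3, so the width is 3 − 1 = 2 and tw(G) ≤ 2. For the lower bound, the 3 vertices {1, 8, 9} are pairwise adjacent, and any tree decomposition puts a clique entirely inside one bag — forcing width ≥ 2. Combining the bounds, tw(G) = 2.

2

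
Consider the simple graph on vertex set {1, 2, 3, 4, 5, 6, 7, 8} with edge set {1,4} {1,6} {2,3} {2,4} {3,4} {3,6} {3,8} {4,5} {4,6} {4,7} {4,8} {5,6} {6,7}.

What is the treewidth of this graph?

2

A width-2 tree decomposition is:
Bags: B1 = {3, 4, 6}  B2 = {4, 6, 7}  B3 = {1, 4, 6}  B4 = {2, 3, 4}  B5 = {4, 5, 6}  B6 = {3, 4, 8}
Tree: B1–B2, B2–B3, B1–B4, B1–B5, B4–B6
Every bag has size at most 3, so the width is 3 − 1 = 2 and tw(G) ≤ 2. Conversely, {3, 4, 8} is a clique of size 3, and the vertices of any clique must share a bag in every tree decomposition; so some bag has ≥ 3 vertices and tw(G) ≥ 2. Therefore the treewidth is 2.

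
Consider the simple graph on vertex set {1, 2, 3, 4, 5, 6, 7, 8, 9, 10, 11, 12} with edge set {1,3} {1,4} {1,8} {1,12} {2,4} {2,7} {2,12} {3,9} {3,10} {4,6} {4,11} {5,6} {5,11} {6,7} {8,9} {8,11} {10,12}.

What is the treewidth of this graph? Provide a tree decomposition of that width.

Treewidth 3.
One optimal decomposition is:
Bags: B1 = {3, 8, 9, 10}  B2 = {1, 3, 8, 10}  B3 = {1, 8, 10, 12}  B4 = {1, 8, 11, 12}  B5 = {1, 4, 11, 12}  B6 = {2, 4, 11, 12}  B7 = {2, 4, 5, 11}  B8 = {2, 4, 5, 6}  B9 = {2, 5, 6, 7}
Tree: B1–B2, B2–B3, B3–B4, B4–B5, B5–B6, B6–B7, B7–B8, B8–B9

The largest bag has 4 vertices, giving width 3; this decomposition certifies tw(G) ≤ 3. For the lower bound: the 4 vertex sets {3,9,10}, {8}, {1}, {2,4,11,12} are disjoint, each induces a connected subgraph, and every pair is joined by at least one edge of G. Contracting each set to a single vertex therefore yields K_{4} as a minor, and since treewidth is minor-monotone, tw(G) ≥ tw(K_{4}) = 3. Combining the bounds, tw(G) = 3.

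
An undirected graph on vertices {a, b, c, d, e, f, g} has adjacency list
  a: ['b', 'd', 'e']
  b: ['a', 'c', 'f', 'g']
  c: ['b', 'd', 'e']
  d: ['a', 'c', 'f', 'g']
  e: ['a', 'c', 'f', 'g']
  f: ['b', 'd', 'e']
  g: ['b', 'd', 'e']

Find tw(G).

A width-3 tree decomposition is:
Bags: B1 = {b, c, d, e}  B2 = {b, d, e, f}  B3 = {a, b, d, e}  B4 = {b, d, e, g}
Tree: B1–B2, B2–B3, B3–B4
Each bag holds 4 vertices, so the decomposition has width 3, which upper-bounds the treewidth. For the lower bound: the 4 vertex sets {b,c}, {e,f}, {d}, {a} are disjoint, each induces a connected subgraph, and every pair is joined by at least one edge of G. Contracting each set to a single vertex therefore yields K_{4} as a minor, and since treewidth is minor-monotone, tw(G) ≥ tw(K_{4}) = 3. The upper and lower bounds meet at 3, so that is the treewidth.

3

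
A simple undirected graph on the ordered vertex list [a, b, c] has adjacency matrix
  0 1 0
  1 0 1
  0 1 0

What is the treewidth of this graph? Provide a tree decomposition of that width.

Treewidth 1.
One such decomposition:
Bags: B1 = {b, c}  B2 = {a, b}
Tree: B1–B2

Each bag holds 2 vertices, so the decomposition has width 1, which upper-bounds the treewidth. Since G has at least one edge (e.g. c–b), it is not an edgeless graph, so tw(G) ≥ 1. Combining the bounds, tw(G) = 1.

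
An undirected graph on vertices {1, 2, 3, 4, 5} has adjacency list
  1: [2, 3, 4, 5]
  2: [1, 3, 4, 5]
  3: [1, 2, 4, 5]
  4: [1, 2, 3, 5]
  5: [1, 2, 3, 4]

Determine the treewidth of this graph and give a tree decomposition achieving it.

A single bag containing all 5 vertices is trivially a valid decomposition of width 4. Conversely, {1, 2, 3, 4, 5} is a clique of size 5, and the vertices of any clique must share a bag in every tree decomposition; so some bag has ≥ 5 vertices and tw(G) ≥ 4. Therefore the treewidth is 4.

Treewidth 4.
Bags: B1 = {1, 2, 3, 4, 5}
Tree: (single bag)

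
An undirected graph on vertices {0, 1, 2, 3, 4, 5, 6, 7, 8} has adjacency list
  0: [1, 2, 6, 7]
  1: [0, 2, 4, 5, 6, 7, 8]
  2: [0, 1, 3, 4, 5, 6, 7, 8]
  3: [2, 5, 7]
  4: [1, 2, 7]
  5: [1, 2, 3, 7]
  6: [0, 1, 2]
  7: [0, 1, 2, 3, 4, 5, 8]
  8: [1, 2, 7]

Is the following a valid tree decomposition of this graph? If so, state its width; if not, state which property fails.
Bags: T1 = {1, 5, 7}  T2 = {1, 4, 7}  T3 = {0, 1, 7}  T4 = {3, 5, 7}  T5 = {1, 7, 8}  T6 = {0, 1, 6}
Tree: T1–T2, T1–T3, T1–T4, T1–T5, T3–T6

No — vertex 2 appears in no bag.

A tree decomposition must satisfy three properties: every vertex lies in some bag; for every edge, both endpoints lie together in some bag; and for every vertex, the bags containing it form a connected subtree. Here vertex 2 appears in no bag, so the decomposition is invalid.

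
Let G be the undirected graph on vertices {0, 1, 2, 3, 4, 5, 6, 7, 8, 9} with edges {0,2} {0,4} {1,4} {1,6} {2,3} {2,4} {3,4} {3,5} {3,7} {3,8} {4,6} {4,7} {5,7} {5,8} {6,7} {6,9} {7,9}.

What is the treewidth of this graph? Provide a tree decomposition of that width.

Each bag holds 3 vertices, so the decomposition has width 2, which upper-bounds the treewidth. Conversely, {3, 5, 8} is a clique of size 3, and the vertices of any clique must share a bag in every tree decomposition; so some bag has ≥ 3 vertices and tw(G) ≥ 2. Hence tw(G) = 2 exactly.

Treewidth 2.
One such decomposition:
Bags: B1 = {3, 4, 7}  B2 = {2, 3, 4}  B3 = {4, 6, 7}  B4 = {1, 4, 6}  B5 = {3, 5, 7}  B6 = {6, 7, 9}  B7 = {0, 2, 4}  B8 = {3, 5, 8}
Tree: B1–B2, B1–B3, B3–B4, B1–B5, B3–B6, B2–B7, B5–B8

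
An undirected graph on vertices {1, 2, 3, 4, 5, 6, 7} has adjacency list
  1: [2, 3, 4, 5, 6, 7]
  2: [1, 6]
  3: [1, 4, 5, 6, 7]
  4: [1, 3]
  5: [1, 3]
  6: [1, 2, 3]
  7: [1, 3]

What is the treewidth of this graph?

A width-2 tree decomposition is:
Bags: B1 = {1, 3, 4}  B2 = {1, 3, 7}  B3 = {1, 3, 6}  B4 = {1, 2, 6}  B5 = {1, 3, 5}
Tree: B1–B2, B1–B3, B3–B4, B3–B5
Each bag holds 3 vertices, so the decomposition has width 2, which upper-bounds the treewidth. On the other hand G contains the 3-clique {1, 2, 6}. A clique must lie in a single bag of any decomposition, so no decomposition can have width below 2. Hence tw(G) = 2 exactly.

2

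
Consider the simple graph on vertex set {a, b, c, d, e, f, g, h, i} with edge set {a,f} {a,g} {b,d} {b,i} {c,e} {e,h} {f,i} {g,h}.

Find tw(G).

A width-1 tree decomposition is:
Bags: B1 = {b, d}  B2 = {b, i}  B3 = {f, i}  B4 = {a, f}  B5 = {a, g}  B6 = {g, h}  B7 = {e, h}  B8 = {c, e}
Tree: B1–B2, B2–B3, B3–B4, B4–B5, B5–B6, B6–B7, B7–B8
Every bag has size at most 2, so the width is 2 − 1 = 1 and tw(G) ≤ 1. Any graph with an edge has treewidth ≥ 1, and G has the edge d–b. Hence tw(G) = 1 exactly.

1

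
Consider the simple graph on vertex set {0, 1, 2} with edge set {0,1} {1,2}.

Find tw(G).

A width-1 tree decomposition is:
Bags: B1 = {0, 1}  B2 = {1, 2}
Tree: B1–B2
Each bag holds 2 vertices, so the decomposition has width 1, which upper-bounds the treewidth. G has an edge, so its treewidth is at least 1. The upper and lower bounds meet at 1, so that is the treewidth.

1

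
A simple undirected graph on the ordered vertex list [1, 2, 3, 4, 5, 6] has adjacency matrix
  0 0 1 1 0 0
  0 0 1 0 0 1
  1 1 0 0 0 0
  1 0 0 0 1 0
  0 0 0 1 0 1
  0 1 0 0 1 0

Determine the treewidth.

A width-2 tree decomposition is:
Bags: B1 = {1, 3, 4}  B2 = {3, 4, 5}  B3 = {3, 5, 6}  B4 = {2, 3, 6}
Tree: B1–B2, B2–B3, B3–B4
The largest bag has 3 vertices, giving width 2; this decomposition certifies tw(G) ≤ 2. Since 3–1–4–5–6–2–3 is a cycle in G, G is not acyclic. Forests are exactly the graphs of treewidth ≤ 1, so tw(G) ≥ 2. Combining the bounds, tw(G) = 2.

2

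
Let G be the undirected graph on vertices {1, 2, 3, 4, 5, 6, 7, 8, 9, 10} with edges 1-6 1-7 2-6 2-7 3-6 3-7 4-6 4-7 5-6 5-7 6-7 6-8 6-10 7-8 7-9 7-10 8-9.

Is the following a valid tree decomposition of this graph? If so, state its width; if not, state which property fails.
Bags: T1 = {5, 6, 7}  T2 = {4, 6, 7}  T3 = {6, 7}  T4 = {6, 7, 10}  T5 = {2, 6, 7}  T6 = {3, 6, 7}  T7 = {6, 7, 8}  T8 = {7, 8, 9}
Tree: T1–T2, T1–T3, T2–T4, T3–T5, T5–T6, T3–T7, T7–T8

No — vertex 1 appears in no bag.

A tree decomposition must satisfy three properties: every vertex lies in some bag; for every edge, both endpoints lie together in some bag; and for every vertex, the bags containing it form a connected subtree. Here vertex 1 appears in no bag, so the decomposition is invalid.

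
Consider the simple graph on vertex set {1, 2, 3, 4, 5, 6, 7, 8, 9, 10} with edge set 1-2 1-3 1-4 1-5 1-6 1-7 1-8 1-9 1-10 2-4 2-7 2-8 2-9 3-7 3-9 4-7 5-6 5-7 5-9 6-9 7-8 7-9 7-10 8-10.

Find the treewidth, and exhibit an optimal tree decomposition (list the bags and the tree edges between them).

Treewidth 3.
One such decomposition:
Bags: B1 = {1, 2, 7, 9}  B2 = {1, 3, 7, 9}  B3 = {1, 5, 7, 9}  B4 = {1, 2, 4, 7}  B5 = {1, 2, 7, 8}  B6 = {1, 7, 8, 10}  B7 = {1, 5, 6, 9}
Tree: B1–B2, B2–B3, B1–B4, B4–B5, B5–B6, B3–B7

The largest bag has 4 vertices, giving width 3; this decomposition certifies tw(G) ≤ 3. On the other hand G contains the 4-clique {1, 5, 6, 9}. A clique must lie in a single bag of any decomposition, so no decomposition can have width below 3. Hence tw(G) = 3 exactly.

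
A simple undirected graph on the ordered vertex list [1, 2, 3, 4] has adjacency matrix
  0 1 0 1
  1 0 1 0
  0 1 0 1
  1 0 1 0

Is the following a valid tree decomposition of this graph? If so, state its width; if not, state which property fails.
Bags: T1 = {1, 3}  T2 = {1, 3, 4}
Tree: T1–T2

No — vertex 2 appears in no bag.

A tree decomposition must satisfy three properties: every vertex lies in some bag; for every edge, both endpoints lie together in some bag; and for every vertex, the bags containing it form a connected subtree. Here vertex 2 appears in no bag, so the decomposition is invalid.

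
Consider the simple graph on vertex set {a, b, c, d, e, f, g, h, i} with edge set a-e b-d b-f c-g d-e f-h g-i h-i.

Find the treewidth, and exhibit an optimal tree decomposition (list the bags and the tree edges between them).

Treewidth 1.
One optimal decomposition is:
Bags: B1 = {a, e}  B2 = {d, e}  B3 = {b, d}  B4 = {b, f}  B5 = {f, h}  B6 = {h, i}  B7 = {g, i}  B8 = {c, g}
Tree: B1–B2, B2–B3, B3–B4, B4–B5, B5–B6, B6–B7, B7–B8

Every bag has size at most 2, so the width is 2 − 1 = 1 and tw(G) ≤ 1. G has an edge, so its treewidth is at least 1. Combining the bounds, tw(G) = 1.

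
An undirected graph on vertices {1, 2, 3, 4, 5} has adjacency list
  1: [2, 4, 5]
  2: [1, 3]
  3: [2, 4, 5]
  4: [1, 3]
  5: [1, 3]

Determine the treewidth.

A width-2 tree decomposition is:
Bags: B1 = {1, 2, 3}  B2 = {1, 3, 5}  B3 = {1, 3, 4}
Tree: B1–B2, B2–B3
Each bag holds 3 vertices, so the decomposition has width 2, which upper-bounds the treewidth. The edges 2–1–5–3–2 form a cycle, so G is not a tree and its treewidth is at least 2. Therefore the treewidth is 2.

2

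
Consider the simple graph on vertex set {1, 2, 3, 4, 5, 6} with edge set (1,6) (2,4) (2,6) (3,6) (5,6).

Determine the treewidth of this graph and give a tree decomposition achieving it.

Treewidth 1.
One such decomposition:
Bags: B1 = {2, 4}  B2 = {2, 6}  B3 = {3, 6}  B4 = {5, 6}  B5 = {1, 6}
Tree: B1–B2, B2–B3, B3–B4, B2–B5

Every bag has size at most 2, so the width is 2 − 1 = 1 and tw(G) ≤ 1. Since G has at least one edge (e.g. 4–2), it is not an edgeless graph, so tw(G) ≥ 1. The upper and lower bounds meet at 1, so that is the treewidth.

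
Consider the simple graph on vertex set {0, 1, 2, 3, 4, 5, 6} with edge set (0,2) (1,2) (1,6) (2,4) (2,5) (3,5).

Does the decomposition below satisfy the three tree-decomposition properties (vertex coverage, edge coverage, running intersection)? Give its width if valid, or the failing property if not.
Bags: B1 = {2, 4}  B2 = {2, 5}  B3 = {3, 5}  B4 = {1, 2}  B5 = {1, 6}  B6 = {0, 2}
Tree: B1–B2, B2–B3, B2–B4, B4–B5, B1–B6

Vertex coverage: the bags together contain {0, 1, 2, 3, 4, 5, 6}, the full vertex set. Edge coverage: each edge of G has both endpoints in at least one bag. Running intersection: for every vertex, the bags containing it form a connected subtree. All three properties hold, so this is a valid tree decomposition of width max|bag| − 1 = 1, and hence tw(G) ≤ 1.

Yes; width 1.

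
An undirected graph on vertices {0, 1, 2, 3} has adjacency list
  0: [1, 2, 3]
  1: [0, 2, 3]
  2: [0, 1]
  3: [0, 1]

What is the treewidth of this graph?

A width-2 tree decomposition is:
Bags: B1 = {0, 1, 3}  B2 = {0, 1, 2}
Tree: B1–B2
Every bag has size at most 3, so the width is 3 − 1 = 2 and tw(G) ≤ 2. Conversely, {0, 1, 2} is a clique of size 3, and the vertices of any clique must share a bag in every tree decomposition; so some bag has ≥ 3 vertices and tw(G) ≥ 2. Combining the bounds, tw(G) = 2.

2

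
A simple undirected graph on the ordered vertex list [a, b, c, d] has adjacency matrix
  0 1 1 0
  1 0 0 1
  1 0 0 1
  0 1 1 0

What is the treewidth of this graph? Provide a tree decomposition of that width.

Treewidth 2.
Bags: B1 = {a, b, d}  B2 = {a, c, d}
Tree: B1–B2

Each bag holds 3 vertices, so the decomposition has width 2, which upper-bounds the treewidth. For the lower bound, G contains the cycle d–b–a–c–d, so G is not a forest; only forests have treewidth ≤ 1, hence tw(G) ≥ 2. Hence tw(G) = 2 exactly.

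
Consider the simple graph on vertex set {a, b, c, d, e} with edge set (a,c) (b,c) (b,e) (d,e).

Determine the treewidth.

A width-1 tree decomposition is:
Bags: B1 = {d, e}  B2 = {b, e}  B3 = {b, c}  B4 = {a, c}
Tree: B1–B2, B2–B3, B3–B4
The largest bag has 2 vertices, giving width 1; this decomposition certifies tw(G) ≤ 1. Any graph with an edge has treewidth ≥ 1, and G has the edge d–e. Therefore the treewidth is 1.

1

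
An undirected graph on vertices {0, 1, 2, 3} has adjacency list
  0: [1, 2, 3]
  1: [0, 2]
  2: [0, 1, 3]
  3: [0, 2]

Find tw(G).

2

A width-2 tree decomposition is:
Bags: B1 = {0, 2, 3}  B2 = {0, 1, 2}
Tree: B1–B2
The largest bag has 3 vertices, giving width 2; this decomposition certifies tw(G) ≤ 2. For the lower bound, the 3 vertices {0, 1, 2} are pairwise adjacent, and any tree decomposition puts a clique entirely inside one bag — forcing width ≥ 2. Combining the bounds, tw(G) = 2.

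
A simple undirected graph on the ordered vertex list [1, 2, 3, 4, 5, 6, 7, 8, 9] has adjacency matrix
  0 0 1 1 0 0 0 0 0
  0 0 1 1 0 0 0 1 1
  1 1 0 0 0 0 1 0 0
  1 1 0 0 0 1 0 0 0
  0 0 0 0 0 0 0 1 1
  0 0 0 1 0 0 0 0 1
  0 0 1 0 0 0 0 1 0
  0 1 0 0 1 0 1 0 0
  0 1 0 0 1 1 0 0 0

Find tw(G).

3

A width-3 tree decomposition is:
Bags: B1 = {1, 3, 4, 7}  B2 = {2, 3, 4, 7}  B3 = {2, 4, 7, 8}  B4 = {2, 4, 6, 8}  B5 = {2, 6, 8, 9}  B6 = {5, 6, 8, 9}
Tree: B1–B2, B2–B3, B3–B4, B4–B5, B5–B6
Every bag has size at most 4, so the width is 4 − 1 = 3 and tw(G) ≤ 3. For the lower bound: the 4 vertex sets {1,3,7}, {4}, {2}, {5,6,8,9} are disjoint, each induces a connected subgraph, and every pair is joined by at least one edge of G. Contracting each set to a single vertex therefore yields K_{4} as a minor, and since treewidth is minor-monotone, tw(G) ≥ tw(K_{4}) = 3. The upper and lower bounds meet at 3, so that is the treewidth.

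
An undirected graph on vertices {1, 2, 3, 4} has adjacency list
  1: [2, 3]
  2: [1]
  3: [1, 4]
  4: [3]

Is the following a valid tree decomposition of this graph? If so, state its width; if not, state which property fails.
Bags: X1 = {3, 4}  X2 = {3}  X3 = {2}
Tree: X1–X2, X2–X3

A tree decomposition must satisfy three properties: every vertex lies in some bag; for every edge, both endpoints lie together in some bag; and for every vertex, the bags containing it form a connected subtree. Here vertex 1 appears in no bag, so the decomposition is invalid.

No — vertex 1 appears in no bag.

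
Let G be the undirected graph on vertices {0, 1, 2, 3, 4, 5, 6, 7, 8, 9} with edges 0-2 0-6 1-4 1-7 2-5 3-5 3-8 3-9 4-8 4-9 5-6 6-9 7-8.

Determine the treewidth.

A width-2 tree decomposition is:
Bags: B1 = {0, 2, 6}  B2 = {2, 5, 6}  B3 = {5, 6, 9}  B4 = {3, 5, 9}  B5 = {3, 4, 9}  B6 = {3, 4, 8}  B7 = {1, 4, 8}  B8 = {1, 7, 8}
Tree: B1–B2, B2–B3, B3–B4, B4–B5, B5–B6, B6–B7, B7–B8
Each bag holds 3 vertices, so the decomposition has width 2, which upper-bounds the treewidth. The edges 0–2–5–6–0 form a cycle, so G is not a tree and its treewidth is at least 2. The upper and lower bounds meet at 2, so that is the treewidth.

2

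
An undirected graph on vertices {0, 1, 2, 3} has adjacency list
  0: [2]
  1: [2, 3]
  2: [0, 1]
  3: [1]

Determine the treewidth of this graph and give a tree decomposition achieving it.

Every bag has size at most 2, so the width is 2 − 1 = 1 and tw(G) ≤ 1. Any graph with an edge has treewidth ≥ 1, and G has the edge 3–1. Hence tw(G) = 1 exactly.

Treewidth 1.
One such decomposition:
Bags: B1 = {1, 3}  B2 = {1, 2}  B3 = {0, 2}
Tree: B1–B2, B2–B3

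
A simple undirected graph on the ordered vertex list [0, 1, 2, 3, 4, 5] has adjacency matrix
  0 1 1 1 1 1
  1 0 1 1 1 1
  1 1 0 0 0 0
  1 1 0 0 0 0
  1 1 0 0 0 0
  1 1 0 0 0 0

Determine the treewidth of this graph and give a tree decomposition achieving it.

The largest bag has 3 vertices, giving width 2; this decomposition certifies tw(G) ≤ 2. On the other hand G contains the 3-clique {0, 1, 2}. A clique must lie in a single bag of any decomposition, so no decomposition can have width below 2. The upper and lower bounds meet at 2, so that is the treewidth.

Treewidth 2.
Bags: B1 = {0, 1, 3}  B2 = {0, 1, 4}  B3 = {0, 1, 2}  B4 = {0, 1, 5}
Tree: B1–B2, B2–B3, B1–B4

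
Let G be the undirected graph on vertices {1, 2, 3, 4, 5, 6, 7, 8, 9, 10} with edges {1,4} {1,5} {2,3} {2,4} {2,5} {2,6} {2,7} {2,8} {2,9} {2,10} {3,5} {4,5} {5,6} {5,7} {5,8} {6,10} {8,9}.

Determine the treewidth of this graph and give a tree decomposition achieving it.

Treewidth 2.
Bags: B1 = {2, 5, 8}  B2 = {2, 5, 6}  B3 = {2, 4, 5}  B4 = {2, 3, 5}  B5 = {2, 6, 10}  B6 = {2, 5, 7}  B7 = {1, 4, 5}  B8 = {2, 8, 9}
Tree: B1–B2, B2–B3, B3–B4, B2–B5, B3–B6, B3–B7, B1–B8

The largest bag has 3 vertices, giving width 2; this decomposition certifies tw(G) ≤ 2. Conversely, {1, 4, 5} is a clique of size 3, and the vertices of any clique must share a bag in every tree decomposition; so some bag has ≥ 3 vertices and tw(G) ≥ 2. Therefore the treewidth is 2.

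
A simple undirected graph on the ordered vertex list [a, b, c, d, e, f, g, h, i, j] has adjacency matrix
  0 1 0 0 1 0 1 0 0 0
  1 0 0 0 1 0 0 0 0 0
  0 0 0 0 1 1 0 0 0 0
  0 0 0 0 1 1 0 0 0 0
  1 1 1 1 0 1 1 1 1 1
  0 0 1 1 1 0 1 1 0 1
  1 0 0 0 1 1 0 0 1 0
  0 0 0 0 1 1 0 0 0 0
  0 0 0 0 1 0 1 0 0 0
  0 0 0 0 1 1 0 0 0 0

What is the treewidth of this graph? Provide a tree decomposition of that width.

Treewidth 2.
One such decomposition:
Bags: B1 = {e, f, g}  B2 = {a, e, g}  B3 = {c, e, f}  B4 = {e, g, i}  B5 = {e, f, j}  B6 = {e, f, h}  B7 = {a, b, e}  B8 = {d, e, f}
Tree: B1–B2, B1–B3, B1–B4, B3–B5, B3–B6, B2–B7, B6–B8

Each bag holds 3 vertices, so the decomposition has width 2, which upper-bounds the treewidth. On the other hand G contains the 3-clique {a, e, g}. A clique must lie in a single bag of any decomposition, so no decomposition can have width below 2. Therefore the treewidth is 2.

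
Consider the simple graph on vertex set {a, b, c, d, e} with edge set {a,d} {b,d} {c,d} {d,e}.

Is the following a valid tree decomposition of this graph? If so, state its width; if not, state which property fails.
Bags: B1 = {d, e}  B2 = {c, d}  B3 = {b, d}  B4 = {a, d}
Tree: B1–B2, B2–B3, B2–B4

Yes; width 1.

Checking the three conditions: (i) the bags cover all of {a, b, c, d, e}; (ii) for each edge, some bag contains both endpoints; (iii) the bags containing any fixed vertex form a subtree. All hold, so the decomposition is valid with width 2 − 1 = 1.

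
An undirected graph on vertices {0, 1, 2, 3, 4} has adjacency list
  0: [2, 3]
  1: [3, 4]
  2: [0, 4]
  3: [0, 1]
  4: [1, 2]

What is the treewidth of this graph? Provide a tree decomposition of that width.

Treewidth 2.
One such decomposition:
Bags: B1 = {1, 3, 4}  B2 = {2, 3, 4}  B3 = {0, 2, 3}
Tree: B1–B2, B2–B3

Each bag holds 3 vertices, so the decomposition has width 2, which upper-bounds the treewidth. For the lower bound, G contains the cycle 3–1–4–2–0–3, so G is not a forest; only forests have treewidth ≤ 1, hence tw(G) ≥ 2. The upper and lower bounds meet at 2, so that is the treewidth.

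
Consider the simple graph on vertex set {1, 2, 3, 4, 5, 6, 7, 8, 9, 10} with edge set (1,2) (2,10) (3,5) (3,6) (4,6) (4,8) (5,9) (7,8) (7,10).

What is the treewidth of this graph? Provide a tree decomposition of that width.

Every bag has size at most 2, so the width is 2 − 1 = 1 and tw(G) ≤ 1. Since G has at least one edge (e.g. 1–2), it is not an edgeless graph, so tw(G) ≥ 1. The upper and lower bounds meet at 1, so that is the treewidth.

Treewidth 1.
One such decomposition:
Bags: B1 = {1, 2}  B2 = {2, 10}  B3 = {7, 10}  B4 = {7, 8}  B5 = {4, 8}  B6 = {4, 6}  B7 = {3, 6}  B8 = {3, 5}  B9 = {5, 9}
Tree: B1–B2, B2–B3, B3–B4, B4–B5, B5–B6, B6–B7, B7–B8, B8–B9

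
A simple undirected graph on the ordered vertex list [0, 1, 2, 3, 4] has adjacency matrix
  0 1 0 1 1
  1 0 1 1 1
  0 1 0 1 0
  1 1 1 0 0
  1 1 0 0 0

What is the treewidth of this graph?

A width-2 tree decomposition is:
Bags: B1 = {0, 1, 4}  B2 = {0, 1, 3}  B3 = {1, 2, 3}
Tree: B1–B2, B2–B3
The largest bag has 3 vertices, giving width 2; this decomposition certifies tw(G) ≤ 2. For the lower bound, the 3 vertices {0, 1, 3} are pairwise adjacent, and any tree decomposition puts a clique entirely inside one bag — forcing width ≥ 2. The upper and lower bounds meet at 2, so that is the treewidth.

2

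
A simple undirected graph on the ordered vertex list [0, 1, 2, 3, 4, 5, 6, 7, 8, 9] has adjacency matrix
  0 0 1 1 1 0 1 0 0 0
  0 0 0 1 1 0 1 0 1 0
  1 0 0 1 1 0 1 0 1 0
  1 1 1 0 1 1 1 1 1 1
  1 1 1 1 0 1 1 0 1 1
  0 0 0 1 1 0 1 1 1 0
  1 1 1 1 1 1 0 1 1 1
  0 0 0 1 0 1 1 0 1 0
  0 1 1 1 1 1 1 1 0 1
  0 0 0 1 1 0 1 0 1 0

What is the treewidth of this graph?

A width-4 tree decomposition is:
Bags: B1 = {3, 5, 6, 7, 8}  B2 = {3, 4, 5, 6, 8}  B3 = {2, 3, 4, 6, 8}  B4 = {3, 4, 6, 8, 9}  B5 = {1, 3, 4, 6, 8}  B6 = {0, 2, 3, 4, 6}
Tree: B1–B2, B2–B3, B3–B4, B3–B5, B3–B6
Every bag has size at most 5, so the width is 5 − 1 = 4 and tw(G) ≤ 4. For the lower bound, the 5 vertices {0, 2, 3, 4, 6} are pairwise adjacent, and any tree decomposition puts a clique entirely inside one bag — forcing width ≥ 4. The upper and lower bounds meet at 4, so that is the treewidth.

4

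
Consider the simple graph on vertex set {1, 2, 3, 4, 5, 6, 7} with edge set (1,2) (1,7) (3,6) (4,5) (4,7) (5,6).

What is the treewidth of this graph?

1

A width-1 tree decomposition is:
Bags: B1 = {1, 2}  B2 = {1, 7}  B3 = {4, 7}  B4 = {4, 5}  B5 = {5, 6}  B6 = {3, 6}
Tree: B1–B2, B2–B3, B3–B4, B4–B5, B5–B6
Every bag has size at most 2, so the width is 2 − 1 = 1 and tw(G) ≤ 1. Any graph with an edge has treewidth ≥ 1, and G has the edge 2–1. The upper and lower bounds meet at 1, so that is the treewidth.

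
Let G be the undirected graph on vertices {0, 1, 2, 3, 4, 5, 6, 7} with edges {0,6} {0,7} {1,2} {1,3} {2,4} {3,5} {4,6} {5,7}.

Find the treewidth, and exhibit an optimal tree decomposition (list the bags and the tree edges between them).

Treewidth 2.
One optimal decomposition is:
Bags: B1 = {0, 6, 7}  B2 = {5, 6, 7}  B3 = {3, 5, 6}  B4 = {1, 3, 6}  B5 = {1, 2, 6}  B6 = {2, 4, 6}
Tree: B1–B2, B2–B3, B3–B4, B4–B5, B5–B6

Every bag has size at most 3, so the width is 3 − 1 = 2 and tw(G) ≤ 2. The edges 6–0–7–5–3–1–2–4–6 form a cycle, so G is not a tree and its treewidth is at least 2. Hence tw(G) = 2 exactly.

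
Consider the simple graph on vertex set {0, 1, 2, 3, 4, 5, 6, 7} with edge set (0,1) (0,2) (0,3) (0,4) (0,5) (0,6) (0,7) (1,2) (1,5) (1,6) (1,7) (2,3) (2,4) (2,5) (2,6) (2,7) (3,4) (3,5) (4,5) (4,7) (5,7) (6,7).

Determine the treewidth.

4

A width-4 tree decomposition is:
Bags: B1 = {0, 1, 2, 5, 7}  B2 = {0, 2, 4, 5, 7}  B3 = {0, 1, 2, 6, 7}  B4 = {0, 2, 3, 4, 5}
Tree: B1–B2, B1–B3, B2–B4
Each bag holds 5 vertices, so the decomposition has width 4, which upper-bounds the treewidth. Conversely, {0, 1, 2, 5, 7} is a clique of size 5, and the vertices of any clique must share a bag in every tree decomposition; so some bag has ≥ 5 vertices and tw(G) ≥ 4. The upper and lower bounds meet at 4, so that is the treewidth.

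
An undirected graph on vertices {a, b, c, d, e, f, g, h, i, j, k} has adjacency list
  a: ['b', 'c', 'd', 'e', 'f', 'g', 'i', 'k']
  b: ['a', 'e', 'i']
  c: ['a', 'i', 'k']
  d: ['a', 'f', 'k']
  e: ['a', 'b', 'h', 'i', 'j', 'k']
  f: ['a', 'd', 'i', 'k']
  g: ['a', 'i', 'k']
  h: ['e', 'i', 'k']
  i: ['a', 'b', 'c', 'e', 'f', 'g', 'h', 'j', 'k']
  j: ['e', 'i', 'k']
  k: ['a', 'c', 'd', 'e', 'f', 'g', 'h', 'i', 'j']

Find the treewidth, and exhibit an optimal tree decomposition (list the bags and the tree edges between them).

Treewidth 3.
Bags: B1 = {a, c, i, k}  B2 = {a, g, i, k}  B3 = {a, f, i, k}  B4 = {a, e, i, k}  B5 = {e, i, j, k}  B6 = {e, h, i, k}  B7 = {a, b, e, i}  B8 = {a, d, f, k}
Tree: B1–B2, B2–B3, B2–B4, B4–B5, B4–B6, B4–B7, B3–B8

Every bag has size at most 4, so the width is 4 − 1 = 3 and tw(G) ≤ 3. On the other hand G contains the 4-clique {a, d, f, k}. A clique must lie in a single bag of any decomposition, so no decomposition can have width below 3. Hence tw(G) = 3 exactly.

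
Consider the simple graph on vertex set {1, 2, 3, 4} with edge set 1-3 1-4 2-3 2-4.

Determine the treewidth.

A width-2 tree decomposition is:
Bags: B1 = {1, 2, 3}  B2 = {1, 2, 4}
Tree: B1–B2
Each bag holds 3 vertices, so the decomposition has width 2, which upper-bounds the treewidth. The edges 1–3–2–4–1 form a cycle, so G is not a tree and its treewidth is at least 2. The upper and lower bounds meet at 2, so that is the treewidth.

2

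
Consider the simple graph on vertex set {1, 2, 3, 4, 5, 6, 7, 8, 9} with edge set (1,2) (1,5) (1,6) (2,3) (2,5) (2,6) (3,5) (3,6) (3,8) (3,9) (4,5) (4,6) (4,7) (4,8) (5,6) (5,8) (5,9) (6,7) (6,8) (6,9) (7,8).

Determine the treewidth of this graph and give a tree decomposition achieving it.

Every bag has size at most 4, so the width is 4 − 1 = 3 and tw(G) ≤ 3. Conversely, {1, 2, 5, 6} is a clique of size 4, and the vertices of any clique must share a bag in every tree decomposition; so some bag has ≥ 4 vertices and tw(G) ≥ 3. Combining the bounds, tw(G) = 3.

Treewidth 3.
One optimal decomposition is:
Bags: B1 = {3, 5, 6, 8}  B2 = {3, 5, 6, 9}  B3 = {2, 3, 5, 6}  B4 = {4, 5, 6, 8}  B5 = {4, 6, 7, 8}  B6 = {1, 2, 5, 6}
Tree: B1–B2, B1–B3, B1–B4, B4–B5, B3–B6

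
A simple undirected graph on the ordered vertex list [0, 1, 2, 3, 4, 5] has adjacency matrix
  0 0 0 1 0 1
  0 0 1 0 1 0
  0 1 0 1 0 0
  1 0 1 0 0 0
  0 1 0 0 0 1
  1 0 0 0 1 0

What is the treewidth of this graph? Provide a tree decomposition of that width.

Treewidth 2.
One optimal decomposition is:
Bags: B1 = {0, 4, 5}  B2 = {0, 1, 4}  B3 = {0, 1, 2}  B4 = {0, 2, 3}
Tree: B1–B2, B2–B3, B3–B4

Each bag holds 3 vertices, so the decomposition has width 2, which upper-bounds the treewidth. Since 0–5–4–1–2–3–0 is a cycle in G, G is not acyclic. Forests are exactly the graphs of treewidth ≤ 1, so tw(G) ≥ 2. Hence tw(G) = 2 exactly.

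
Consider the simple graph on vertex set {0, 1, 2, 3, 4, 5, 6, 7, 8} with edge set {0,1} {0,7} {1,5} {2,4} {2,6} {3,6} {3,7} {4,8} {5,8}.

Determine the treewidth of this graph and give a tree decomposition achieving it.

Treewidth 2.
Bags: B1 = {4, 5, 8}  B2 = {2, 4, 5}  B3 = {2, 5, 6}  B4 = {3, 5, 6}  B5 = {3, 5, 7}  B6 = {0, 5, 7}  B7 = {0, 1, 5}
Tree: B1–B2, B2–B3, B3–B4, B4–B5, B5–B6, B6–B7

Every bag has size at most 3, so the width is 3 − 1 = 2 and tw(G) ≤ 2. For the lower bound, G contains the cycle 5–8–4–2–6–3–7–0–1–5, so G is not a forest; only forests have treewidth ≤ 1, hence tw(G) ≥ 2. The upper and lower bounds meet at 2, so that is the treewidth.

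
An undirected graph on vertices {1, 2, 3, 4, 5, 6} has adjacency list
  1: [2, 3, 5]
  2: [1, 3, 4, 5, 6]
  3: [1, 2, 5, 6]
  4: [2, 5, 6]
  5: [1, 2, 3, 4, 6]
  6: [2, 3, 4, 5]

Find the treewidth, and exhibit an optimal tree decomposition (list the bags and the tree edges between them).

Treewidth 3.
One optimal decomposition is:
Bags: B1 = {2, 4, 5, 6}  B2 = {2, 3, 5, 6}  B3 = {1, 2, 3, 5}
Tree: B1–B2, B2–B3

Every bag has size at most 4, so the width is 4 − 1 = 3 and tw(G) ≤ 3. Conversely, {1, 2, 3, 5} is a clique of size 4, and the vertices of any clique must share a bag in every tree decomposition; so some bag has ≥ 4 vertices and tw(G) ≥ 3. Therefore the treewidth is 3.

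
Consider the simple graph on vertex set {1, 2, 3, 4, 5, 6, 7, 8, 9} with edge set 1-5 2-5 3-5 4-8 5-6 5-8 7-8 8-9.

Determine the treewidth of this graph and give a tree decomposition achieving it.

The largest bag has 2 vertices, giving width 1; this decomposition certifies tw(G) ≤ 1. Any graph with an edge has treewidth ≥ 1, and G has the edge 8–5. Therefore the treewidth is 1.

Treewidth 1.
One optimal decomposition is:
Bags: B1 = {5, 8}  B2 = {1, 5}  B3 = {8, 9}  B4 = {3, 5}  B5 = {2, 5}  B6 = {5, 6}  B7 = {4, 8}  B8 = {7, 8}
Tree: B1–B2, B1–B3, B2–B4, B2–B5, B4–B6, B1–B7, B1–B8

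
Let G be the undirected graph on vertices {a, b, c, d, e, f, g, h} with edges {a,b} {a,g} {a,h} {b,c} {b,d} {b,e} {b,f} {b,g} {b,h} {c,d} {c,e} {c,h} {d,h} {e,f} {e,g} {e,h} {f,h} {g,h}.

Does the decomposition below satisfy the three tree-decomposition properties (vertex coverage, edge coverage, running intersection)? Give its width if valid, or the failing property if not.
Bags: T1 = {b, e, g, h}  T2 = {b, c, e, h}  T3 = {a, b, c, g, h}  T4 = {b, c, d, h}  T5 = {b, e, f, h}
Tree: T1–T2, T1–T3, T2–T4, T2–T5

A tree decomposition must satisfy three properties: every vertex lies in some bag; for every edge, both endpoints lie together in some bag; and for every vertex, the bags containing it form a connected subtree. Here bags containing vertex c are not connected in the tree, so the decomposition is invalid.

No — bags containing vertex c are not connected in the tree.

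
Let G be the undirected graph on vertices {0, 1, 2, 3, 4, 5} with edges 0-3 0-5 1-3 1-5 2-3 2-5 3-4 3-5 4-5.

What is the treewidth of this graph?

2

A width-2 tree decomposition is:
Bags: B1 = {1, 3, 5}  B2 = {2, 3, 5}  B3 = {3, 4, 5}  B4 = {0, 3, 5}
Tree: B1–B2, B1–B3, B2–B4
Every bag has size at most 3, so the width is 3 − 1 = 2 and tw(G) ≤ 2. On the other hand G contains the 3-clique {0, 3, 5}. A clique must lie in a single bag of any decomposition, so no decomposition can have width below 2. Combining the bounds, tw(G) = 2.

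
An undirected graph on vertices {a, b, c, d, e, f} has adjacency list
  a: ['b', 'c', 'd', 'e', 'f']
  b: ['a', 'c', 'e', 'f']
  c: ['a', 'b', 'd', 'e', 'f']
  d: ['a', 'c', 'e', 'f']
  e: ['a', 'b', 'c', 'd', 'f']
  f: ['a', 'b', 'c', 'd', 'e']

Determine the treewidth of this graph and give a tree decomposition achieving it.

Treewidth 4.
One such decomposition:
Bags: B1 = {a, b, c, e, f}  B2 = {a, c, d, e, f}
Tree: B1–B2

Every bag has size at most 5, so the width is 5 − 1 = 4 and tw(G) ≤ 4. Conversely, {a, c, d, e, f} is a clique of size 5, and the vertices of any clique must share a bag in every tree decomposition; so some bag has ≥ 5 vertices and tw(G) ≥ 4. Hence tw(G) = 4 exactly.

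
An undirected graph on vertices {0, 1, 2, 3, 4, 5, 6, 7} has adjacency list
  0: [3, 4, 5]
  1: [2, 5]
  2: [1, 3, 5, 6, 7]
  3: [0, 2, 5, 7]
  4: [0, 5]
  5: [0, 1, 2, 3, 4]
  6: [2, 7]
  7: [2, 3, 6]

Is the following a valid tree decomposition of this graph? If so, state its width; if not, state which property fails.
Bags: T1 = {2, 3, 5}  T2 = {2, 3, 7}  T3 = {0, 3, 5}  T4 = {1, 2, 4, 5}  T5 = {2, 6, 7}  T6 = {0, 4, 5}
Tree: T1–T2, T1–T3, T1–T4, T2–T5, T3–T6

No — bags containing vertex 4 are not connected in the tree.

A tree decomposition must satisfy three properties: every vertex lies in some bag; for every edge, both endpoints lie together in some bag; and for every vertex, the bags containing it form a connected subtree. Here bags containing vertex 4 are not connected in the tree, so the decomposition is invalid.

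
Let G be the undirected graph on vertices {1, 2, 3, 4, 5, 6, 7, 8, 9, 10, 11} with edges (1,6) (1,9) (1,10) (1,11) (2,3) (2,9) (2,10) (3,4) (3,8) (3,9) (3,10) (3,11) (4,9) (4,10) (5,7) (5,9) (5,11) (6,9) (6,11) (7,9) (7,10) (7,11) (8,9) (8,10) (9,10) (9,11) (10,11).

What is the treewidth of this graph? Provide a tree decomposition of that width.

The largest bag has 4 vertices, giving width 3; this decomposition certifies tw(G) ≤ 3. On the other hand G contains the 4-clique {1, 9, 10, 11}. A clique must lie in a single bag of any decomposition, so no decomposition can have width below 3. The upper and lower bounds meet at 3, so that is the treewidth.

Treewidth 3.
One optimal decomposition is:
Bags: B1 = {3, 9, 10, 11}  B2 = {2, 3, 9, 10}  B3 = {1, 9, 10, 11}  B4 = {3, 4, 9, 10}  B5 = {3, 8, 9, 10}  B6 = {7, 9, 10, 11}  B7 = {5, 7, 9, 11}  B8 = {1, 6, 9, 11}
Tree: B1–B2, B1–B3, B2–B4, B1–B5, B3–B6, B6–B7, B3–B8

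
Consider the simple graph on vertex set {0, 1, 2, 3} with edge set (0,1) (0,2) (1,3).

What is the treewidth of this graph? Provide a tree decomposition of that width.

The largest bag has 2 vertices, giving width 1; this decomposition certifies tw(G) ≤ 1. Any graph with an edge has treewidth ≥ 1, and G has the edge 2–0. Combining the bounds, tw(G) = 1.

Treewidth 1.
One such decomposition:
Bags: B1 = {0, 2}  B2 = {0, 1}  B3 = {1, 3}
Tree: B1–B2, B2–B3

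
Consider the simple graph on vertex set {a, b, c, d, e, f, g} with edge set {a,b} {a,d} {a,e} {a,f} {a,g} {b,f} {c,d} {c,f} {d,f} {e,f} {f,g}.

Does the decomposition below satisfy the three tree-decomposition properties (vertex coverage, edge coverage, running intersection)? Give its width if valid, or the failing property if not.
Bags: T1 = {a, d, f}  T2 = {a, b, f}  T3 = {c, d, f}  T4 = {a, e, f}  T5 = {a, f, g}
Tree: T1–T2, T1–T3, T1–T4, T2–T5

Yes; width 2.

Every vertex of G appears in some bag (union = {a, b, c, d, e, f, g}); every edge is covered by a bag; and for each vertex v the set of bags containing v is connected in the bag tree. The decomposition is therefore valid. The largest bag has 3 vertices, so the width is 2.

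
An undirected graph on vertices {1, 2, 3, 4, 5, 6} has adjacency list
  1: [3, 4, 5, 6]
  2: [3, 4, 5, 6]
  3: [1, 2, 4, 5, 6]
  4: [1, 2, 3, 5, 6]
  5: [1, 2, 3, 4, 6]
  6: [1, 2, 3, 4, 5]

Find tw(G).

A width-4 tree decomposition is:
Bags: B1 = {2, 3, 4, 5, 6}  B2 = {1, 3, 4, 5, 6}
Tree: B1–B2
Every bag has size at most 5, so the width is 5 − 1 = 4 and tw(G) ≤ 4. On the other hand G contains the 5-clique {1, 3, 4, 5, 6}. A clique must lie in a single bag of any decomposition, so no decomposition can have width below 4. Hence tw(G) = 4 exactly.

4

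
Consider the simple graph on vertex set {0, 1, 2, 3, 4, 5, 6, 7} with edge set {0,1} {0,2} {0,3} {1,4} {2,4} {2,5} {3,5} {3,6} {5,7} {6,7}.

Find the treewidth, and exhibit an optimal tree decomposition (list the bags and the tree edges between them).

Every bag has size at most 3, so the width is 3 − 1 = 2 and tw(G) ≤ 2. For the lower bound, G contains the cycle 6–7–5–3–6, so G is not a forest; only forests have treewidth ≤ 1, hence tw(G) ≥ 2. Therefore the treewidth is 2.

Treewidth 2.
One optimal decomposition is:
Bags: B1 = {3, 6, 7}  B2 = {3, 5, 7}  B3 = {0, 3, 5}  B4 = {0, 2, 5}  B5 = {0, 1, 2}  B6 = {1, 2, 4}
Tree: B1–B2, B2–B3, B3–B4, B4–B5, B5–B6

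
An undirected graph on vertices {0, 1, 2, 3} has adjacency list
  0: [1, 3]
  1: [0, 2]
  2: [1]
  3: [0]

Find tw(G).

A width-1 tree decomposition is:
Bags: B1 = {0, 3}  B2 = {0, 1}  B3 = {1, 2}
Tree: B1–B2, B2–B3
Every bag has size at most 2, so the width is 2 − 1 = 1 and tw(G) ≤ 1. G has an edge, so its treewidth is at least 1. Combining the bounds, tw(G) = 1.

1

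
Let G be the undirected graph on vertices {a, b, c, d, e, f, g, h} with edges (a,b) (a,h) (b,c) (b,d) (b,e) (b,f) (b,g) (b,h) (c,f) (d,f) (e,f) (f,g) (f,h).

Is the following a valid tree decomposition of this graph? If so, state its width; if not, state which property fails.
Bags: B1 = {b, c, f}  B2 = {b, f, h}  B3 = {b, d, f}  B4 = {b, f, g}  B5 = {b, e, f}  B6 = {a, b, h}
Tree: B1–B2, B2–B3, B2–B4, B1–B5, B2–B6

Yes; width 2.

Vertex coverage: the bags together contain {a, b, c, d, e, f, g, h}, the full vertex set. Edge coverage: each edge of G has both endpoints in at least one bag. Running intersection: for every vertex, the bags containing it form a connected subtree. All three properties hold, so this is a valid tree decomposition of width max|bag| − 1 = 2, and hence tw(G) ≤ 2.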